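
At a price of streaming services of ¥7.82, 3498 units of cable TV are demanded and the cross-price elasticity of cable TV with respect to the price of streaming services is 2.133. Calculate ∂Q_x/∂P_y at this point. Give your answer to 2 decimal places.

954.12

ε = (∂Q_x/∂P_y)·(P_y/Q_x) ⇒ ∂Q_x/∂P_y = ε·Q_x/P_y = 2.133 × 3498/7.82 ≈ 954.12.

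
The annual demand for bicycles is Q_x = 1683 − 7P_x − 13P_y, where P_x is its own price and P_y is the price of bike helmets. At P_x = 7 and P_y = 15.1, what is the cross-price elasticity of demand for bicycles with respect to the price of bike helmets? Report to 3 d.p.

At P_x = 7 and P_y = 15.1: Q_x = 1437.7.
∂Q_x/∂P_y = -13.
ε = (∂Q_x/∂P_y)(P_y/Q_x) = -13 × (15.1/1437.7) ≈ -0.137.

-0.137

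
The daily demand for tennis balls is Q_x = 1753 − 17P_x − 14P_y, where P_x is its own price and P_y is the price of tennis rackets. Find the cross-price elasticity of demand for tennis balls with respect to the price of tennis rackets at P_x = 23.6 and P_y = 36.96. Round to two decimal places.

At P_x = 23.6 and P_y = 36.96: Q_x = 834.36.
∂Q_x/∂P_y = -14.
ε = (∂Q_x/∂P_y)(P_y/Q_x) = -14 × (36.96/834.36) ≈ -0.62.
Since ε < 0, tennis balls and tennis rackets are complements.

-0.62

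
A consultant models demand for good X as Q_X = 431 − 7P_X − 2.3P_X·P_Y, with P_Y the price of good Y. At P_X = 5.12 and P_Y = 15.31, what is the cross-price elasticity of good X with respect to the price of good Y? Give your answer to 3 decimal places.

At P_X = 5.12 and P_Y = 15.31: Q_X = 214.869.
∂Q_X/∂P_Y = -2.3P_X = -2.3(5.12) = -11.7760.
ε = (∂Q_X/∂P_Y)(P_Y/Q_X) = -11.7760 × (15.31/214.869) ≈ -0.839.

-0.839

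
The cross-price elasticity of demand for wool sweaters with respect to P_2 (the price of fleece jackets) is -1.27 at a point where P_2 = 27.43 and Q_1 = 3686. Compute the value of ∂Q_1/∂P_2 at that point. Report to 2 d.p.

-170.66

ε = (∂Q_1/∂P_2)·(P_2/Q_1) ⇒ ∂Q_1/∂P_2 = ε·Q_1/P_2 = -1.27 × 3686/27.43 ≈ -170.66.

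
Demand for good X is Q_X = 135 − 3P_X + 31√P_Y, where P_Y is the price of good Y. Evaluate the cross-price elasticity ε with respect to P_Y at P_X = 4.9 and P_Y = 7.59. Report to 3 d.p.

At P_X = 4.9 and P_Y = 7.59: Q_X = 205.705.
∂Q_X/∂P_Y = 31/(2√P_Y) = 31/(2√7.59) = 5.6261.
ε = (∂Q_X/∂P_Y)(P_Y/Q_X) = 5.6261 × (7.59/205.705) ≈ 0.208.

0.208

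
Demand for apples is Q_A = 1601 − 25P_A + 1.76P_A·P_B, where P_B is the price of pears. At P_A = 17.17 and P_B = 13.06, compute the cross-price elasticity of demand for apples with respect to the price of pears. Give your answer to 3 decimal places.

At P_A = 17.17 and P_B = 13.06: Q_A = 1566.413.
∂Q_A/∂P_B = 1.76P_A = 1.76(17.17) = 30.2192.
ε = (∂Q_A/∂P_B)(P_B/Q_A) = 30.2192 × (13.06/1566.413) ≈ 0.252.

0.252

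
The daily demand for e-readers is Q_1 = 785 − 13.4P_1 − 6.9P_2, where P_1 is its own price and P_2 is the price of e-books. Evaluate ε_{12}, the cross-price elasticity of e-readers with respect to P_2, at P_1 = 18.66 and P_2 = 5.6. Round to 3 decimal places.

At P_1 = 18.66 and P_2 = 5.6: Q_1 = 496.316.
∂Q_1/∂P_2 = -6.9.
ε = (∂Q_1/∂P_2)(P_2/Q_1) = -6.9 × (5.6/496.316) ≈ -0.078.

-0.078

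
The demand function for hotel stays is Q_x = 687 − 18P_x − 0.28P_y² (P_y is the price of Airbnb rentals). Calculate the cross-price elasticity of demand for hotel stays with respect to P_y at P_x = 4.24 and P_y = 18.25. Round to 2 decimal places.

At P_x = 4.24 and P_y = 18.25: Q_x = 517.422.
∂Q_x/∂P_y = -0.56P_y = -0.56(18.25) = -10.2200.
ε = (∂Q_x/∂P_y)(P_y/Q_x) = -10.2200 × (18.25/517.422) ≈ -0.36.

-0.36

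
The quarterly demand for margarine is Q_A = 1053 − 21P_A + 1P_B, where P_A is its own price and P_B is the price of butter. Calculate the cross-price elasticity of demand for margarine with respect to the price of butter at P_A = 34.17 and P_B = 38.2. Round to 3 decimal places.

0.102

At P_A = 34.17 and P_B = 38.2: Q_A = 373.63.
∂Q_A/∂P_B = 1.
ε = (∂Q_A/∂P_B)(P_B/Q_A) = 1 × (38.2/373.63) ≈ 0.102.
Since ε > 0, margarine and butter are substitutes.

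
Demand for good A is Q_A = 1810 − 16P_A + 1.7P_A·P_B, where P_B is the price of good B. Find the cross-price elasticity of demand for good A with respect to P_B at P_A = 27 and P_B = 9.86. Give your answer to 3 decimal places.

0.247

At P_A = 27 and P_B = 9.86: Q_A = 1830.574.
∂Q_A/∂P_B = 1.7P_A = 1.7(27) = 45.9000.
ε = (∂Q_A/∂P_B)(P_B/Q_A) = 45.9000 × (9.86/1830.574) ≈ 0.247.
ε > 0: substitutes.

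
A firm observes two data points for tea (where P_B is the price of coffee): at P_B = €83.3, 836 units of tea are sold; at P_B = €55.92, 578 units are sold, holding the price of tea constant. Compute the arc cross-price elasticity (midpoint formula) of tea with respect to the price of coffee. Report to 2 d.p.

0.93

ΔQ_A = 578 − 836 = -258; ΔP_B = 55.92 − 83.3 = -27.38.
Midpoints: Q̄_A = 707.0, P̄_B = 69.61.
ε = (ΔQ_A/Q̄_A)/(ΔP_B/P̄_B) = (-258/707.0)/(-27.38/69.61) ≈ 0.93.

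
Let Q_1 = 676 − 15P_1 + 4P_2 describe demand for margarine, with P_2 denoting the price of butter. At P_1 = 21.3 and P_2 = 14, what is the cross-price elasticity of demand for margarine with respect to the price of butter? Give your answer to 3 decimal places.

0.136

At P_1 = 21.3 and P_2 = 14: Q_1 = 412.5.
∂Q_1/∂P_2 = 4.
ε = (∂Q_1/∂P_2)(P_2/Q_1) = 4 × (14/412.5) ≈ 0.136.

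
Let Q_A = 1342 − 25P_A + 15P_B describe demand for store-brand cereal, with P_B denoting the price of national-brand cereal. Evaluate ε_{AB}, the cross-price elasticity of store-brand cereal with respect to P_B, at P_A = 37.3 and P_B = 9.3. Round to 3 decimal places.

0.254

At P_A = 37.3 and P_B = 9.3: Q_A = 549.
∂Q_A/∂P_B = 15.
ε = (∂Q_A/∂P_B)(P_B/Q_A) = 15 × (9.3/549) ≈ 0.254.
Since ε > 0, store-brand cereal and national-brand cereal are substitutes.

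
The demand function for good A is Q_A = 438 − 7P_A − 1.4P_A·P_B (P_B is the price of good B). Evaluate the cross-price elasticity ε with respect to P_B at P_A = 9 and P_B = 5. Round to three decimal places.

At P_A = 9 and P_B = 5: Q_A = 312.
∂Q_A/∂P_B = -1.4P_A = -1.4(9) = -12.6000.
ε = (∂Q_A/∂P_B)(P_B/Q_A) = -12.6000 × (5/312) ≈ -0.202.
ε < 0: complements.

-0.202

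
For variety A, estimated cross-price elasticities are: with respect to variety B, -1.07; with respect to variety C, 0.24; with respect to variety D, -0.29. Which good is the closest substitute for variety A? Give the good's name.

Substitutes have ε > 0. Among the positive values, 0.24 (variety C) is largest.

variety C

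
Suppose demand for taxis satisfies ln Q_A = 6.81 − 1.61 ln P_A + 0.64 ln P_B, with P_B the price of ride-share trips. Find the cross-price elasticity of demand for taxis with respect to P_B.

0.64

In a log-linear (constant-elasticity) demand function, the coefficient on ln P_B is the cross-price elasticity.
ε = 0.64. Positive, so taxis and ride-share trips are substitutes.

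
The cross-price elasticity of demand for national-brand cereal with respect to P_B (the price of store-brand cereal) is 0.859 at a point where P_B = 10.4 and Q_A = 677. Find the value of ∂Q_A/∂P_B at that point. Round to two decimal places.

ε = (∂Q_A/∂P_B)·(P_B/Q_A) ⇒ ∂Q_A/∂P_B = ε·Q_A/P_B = 0.859 × 677/10.4 ≈ 55.92.

55.92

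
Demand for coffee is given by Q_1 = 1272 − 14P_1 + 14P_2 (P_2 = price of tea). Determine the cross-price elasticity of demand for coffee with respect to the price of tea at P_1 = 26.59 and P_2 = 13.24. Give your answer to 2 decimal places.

0.17

At P_1 = 26.59 and P_2 = 13.24: Q_1 = 1085.1.
∂Q_1/∂P_2 = 14.
ε = (∂Q_1/∂P_2)(P_2/Q_1) = 14 × (13.24/1085.1) ≈ 0.17.
Since ε > 0, coffee and tea are substitutes.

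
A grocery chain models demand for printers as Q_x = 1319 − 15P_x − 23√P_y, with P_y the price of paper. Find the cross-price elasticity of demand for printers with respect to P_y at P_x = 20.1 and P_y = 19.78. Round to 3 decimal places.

At P_x = 20.1 and P_y = 19.78: Q_x = 915.208.
∂Q_x/∂P_y = -23/(2√P_y) = -23/(2√19.78) = -2.5857.
ε = (∂Q_x/∂P_y)(P_y/Q_x) = -2.5857 × (19.78/915.208) ≈ -0.056.

-0.056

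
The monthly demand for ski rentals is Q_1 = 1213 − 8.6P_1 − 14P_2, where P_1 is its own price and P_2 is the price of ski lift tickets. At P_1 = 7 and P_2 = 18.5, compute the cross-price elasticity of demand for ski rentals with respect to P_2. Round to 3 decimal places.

-0.290

At P_1 = 7 and P_2 = 18.5: Q_1 = 893.8.
∂Q_1/∂P_2 = -14.
ε = (∂Q_1/∂P_2)(P_2/Q_1) = -14 × (18.5/893.8) ≈ -0.290.
Since ε < 0, ski rentals and ski lift tickets are complements.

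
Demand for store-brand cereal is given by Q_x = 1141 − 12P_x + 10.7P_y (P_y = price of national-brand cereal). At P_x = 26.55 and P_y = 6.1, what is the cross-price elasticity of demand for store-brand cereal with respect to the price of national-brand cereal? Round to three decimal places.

0.074

At P_x = 26.55 and P_y = 6.1: Q_x = 887.67.
∂Q_x/∂P_y = 10.7.
ε = (∂Q_x/∂P_y)(P_y/Q_x) = 10.7 × (6.1/887.67) ≈ 0.074.
Since ε > 0, store-brand cereal and national-brand cereal are substitutes.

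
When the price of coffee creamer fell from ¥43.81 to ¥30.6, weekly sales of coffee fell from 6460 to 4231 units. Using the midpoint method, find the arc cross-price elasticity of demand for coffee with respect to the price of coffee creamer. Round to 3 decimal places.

1.174

ΔQ_A = 4231 − 6460 = -2229; ΔP_B = 30.6 − 43.81 = -13.21.
Midpoints: Q̄_A = 5345.5, P̄_B = 37.20.
ε = (ΔQ_A/Q̄_A)/(ΔP_B/P̄_B) = (-2229/5345.5)/(-13.21/37.20) ≈ 1.174.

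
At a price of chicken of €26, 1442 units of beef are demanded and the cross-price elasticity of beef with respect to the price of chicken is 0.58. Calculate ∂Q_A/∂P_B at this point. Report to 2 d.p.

32.17

ε = (∂Q_A/∂P_B)·(P_B/Q_A) ⇒ ∂Q_A/∂P_B = ε·Q_A/P_B = 0.58 × 1442/26 ≈ 32.17.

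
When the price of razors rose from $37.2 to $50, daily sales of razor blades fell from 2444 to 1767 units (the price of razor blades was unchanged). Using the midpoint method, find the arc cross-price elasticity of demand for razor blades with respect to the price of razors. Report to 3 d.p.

-1.095

ΔQ_A = 1767 − 2444 = -677; ΔP_B = 50 − 37.2 = 12.8.
Midpoints: Q̄_A = 2105.5, P̄_B = 43.60.
ε = (ΔQ_A/Q̄_A)/(ΔP_B/P̄_B) = (-677/2105.5)/(12.8/43.60) ≈ -1.095.
ε < 0: razor blades and razors are complements.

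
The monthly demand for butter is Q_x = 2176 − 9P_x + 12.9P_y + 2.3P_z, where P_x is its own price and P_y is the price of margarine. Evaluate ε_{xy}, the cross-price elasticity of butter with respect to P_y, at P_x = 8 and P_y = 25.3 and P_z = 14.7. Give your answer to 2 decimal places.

At P_x = 8 and P_y = 25.3 and P_z = 14.7: Q_x = 2464.18.
∂Q_x/∂P_y = 12.9.
ε = (∂Q_x/∂P_y)(P_y/Q_x) = 12.9 × (25.3/2464.18) ≈ 0.13.
Since ε > 0, butter and margarine are substitutes.

0.13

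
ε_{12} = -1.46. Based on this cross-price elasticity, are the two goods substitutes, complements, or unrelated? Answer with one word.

complements

ε = -1.46 < 0, so a higher price of good 2 lowers demand for good 1: complements.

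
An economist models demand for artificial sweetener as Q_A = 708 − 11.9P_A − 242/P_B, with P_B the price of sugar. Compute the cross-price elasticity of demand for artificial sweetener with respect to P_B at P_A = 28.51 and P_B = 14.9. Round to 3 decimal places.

0.046

At P_A = 28.51 and P_B = 14.9: Q_A = 352.489.
∂Q_A/∂P_B = 242/P_B² = 1.0900.
ε = (∂Q_A/∂P_B)(P_B/Q_A) = 1.0900 × (14.9/352.489) ≈ 0.046.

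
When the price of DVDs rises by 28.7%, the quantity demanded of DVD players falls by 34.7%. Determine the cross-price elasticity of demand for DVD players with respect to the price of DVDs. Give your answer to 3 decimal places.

-1.209

ε = (%ΔQ of DVD players) / (%ΔP of DVDs) = (-34.7%) / (28.7%) ≈ -1.209.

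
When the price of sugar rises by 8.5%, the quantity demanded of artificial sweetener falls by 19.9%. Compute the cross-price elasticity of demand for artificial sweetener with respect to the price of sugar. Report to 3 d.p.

ε = (%ΔQ of artificial sweetener) / (%ΔP of sugar) = (-19.9%) / (8.5%) ≈ -2.341.
Negative cross-price elasticity: complements.

-2.341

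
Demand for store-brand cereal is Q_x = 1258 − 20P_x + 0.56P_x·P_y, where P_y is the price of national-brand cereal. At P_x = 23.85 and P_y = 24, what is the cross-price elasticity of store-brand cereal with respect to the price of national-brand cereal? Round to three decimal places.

0.291

At P_x = 23.85 and P_y = 24: Q_x = 1101.544.
∂Q_x/∂P_y = 0.56P_x = 0.56(23.85) = 13.3560.
ε = (∂Q_x/∂P_y)(P_y/Q_x) = 13.3560 × (24/1101.544) ≈ 0.291.
ε > 0: substitutes.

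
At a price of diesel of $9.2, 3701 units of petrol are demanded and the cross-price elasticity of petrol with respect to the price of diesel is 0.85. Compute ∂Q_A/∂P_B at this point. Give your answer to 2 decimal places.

ε = (∂Q_A/∂P_B)·(P_B/Q_A) ⇒ ∂Q_A/∂P_B = ε·Q_A/P_B = 0.85 × 3701/9.2 ≈ 341.94.

341.94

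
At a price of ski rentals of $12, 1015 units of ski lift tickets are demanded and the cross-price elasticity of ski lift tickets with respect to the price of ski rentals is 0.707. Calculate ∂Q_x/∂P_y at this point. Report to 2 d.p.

59.80

ε = (∂Q_x/∂P_y)·(P_y/Q_x) ⇒ ∂Q_x/∂P_y = ε·Q_x/P_y = 0.707 × 1015/12 ≈ 59.80.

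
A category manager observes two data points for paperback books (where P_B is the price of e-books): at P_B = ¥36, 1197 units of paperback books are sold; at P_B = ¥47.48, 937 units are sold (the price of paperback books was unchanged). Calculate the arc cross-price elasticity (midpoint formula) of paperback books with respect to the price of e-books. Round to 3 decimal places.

-0.886

ΔQ_A = 937 − 1197 = -260; ΔP_B = 47.48 − 36 = 11.48.
Midpoints: Q̄_A = 1067.0, P̄_B = 41.74.
ε = (ΔQ_A/Q̄_A)/(ΔP_B/P̄_B) = (-260/1067.0)/(11.48/41.74) ≈ -0.886.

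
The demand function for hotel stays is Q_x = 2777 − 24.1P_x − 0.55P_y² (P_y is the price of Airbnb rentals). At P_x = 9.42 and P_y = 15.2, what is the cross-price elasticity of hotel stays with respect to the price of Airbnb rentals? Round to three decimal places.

-0.105

At P_x = 9.42 and P_y = 15.2: Q_x = 2422.906.
∂Q_x/∂P_y = -1.1P_y = -1.1(15.2) = -16.7200.
ε = (∂Q_x/∂P_y)(P_y/Q_x) = -16.7200 × (15.2/2422.906) ≈ -0.105.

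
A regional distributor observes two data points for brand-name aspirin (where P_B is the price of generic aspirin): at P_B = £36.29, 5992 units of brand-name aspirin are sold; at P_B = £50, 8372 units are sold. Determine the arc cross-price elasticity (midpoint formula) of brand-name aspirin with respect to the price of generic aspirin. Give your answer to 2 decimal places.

ΔQ_A = 8372 − 5992 = 2380; ΔP_B = 50 − 36.29 = 13.71.
Midpoints: Q̄_A = 7182.0, P̄_B = 43.14.
ε = (ΔQ_A/Q̄_A)/(ΔP_B/P̄_B) = (2380/7182.0)/(13.71/43.14) ≈ 1.04.
ε > 0: brand-name aspirin and generic aspirin are substitutes.

1.04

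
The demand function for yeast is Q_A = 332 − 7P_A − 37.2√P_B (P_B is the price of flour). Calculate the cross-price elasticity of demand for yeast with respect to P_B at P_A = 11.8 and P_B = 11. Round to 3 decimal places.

At P_A = 11.8 and P_B = 11: Q_A = 126.022.
∂Q_A/∂P_B = -37.2/(2√P_B) = -37.2/(2√11) = -5.6081.
ε = (∂Q_A/∂P_B)(P_B/Q_A) = -5.6081 × (11/126.022) ≈ -0.490.
ε < 0: complements.

-0.490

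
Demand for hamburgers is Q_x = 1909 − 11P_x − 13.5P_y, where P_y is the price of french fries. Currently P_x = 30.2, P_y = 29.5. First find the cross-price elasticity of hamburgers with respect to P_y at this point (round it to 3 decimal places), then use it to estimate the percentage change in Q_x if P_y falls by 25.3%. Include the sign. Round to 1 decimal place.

At P_x = 30.2, P_y = 29.5: Q_x = 1178.55.
∂Q_x/∂P_y = -13.5.
ε = (∂Q_x/∂P_y)(P_y/Q_x) = -13.5000 × 29.5/1178.55 ≈ -0.338.
%ΔQ_x ≈ ε × %ΔP_y = -0.338 × (-25.3%) = 8.6%.

8.6%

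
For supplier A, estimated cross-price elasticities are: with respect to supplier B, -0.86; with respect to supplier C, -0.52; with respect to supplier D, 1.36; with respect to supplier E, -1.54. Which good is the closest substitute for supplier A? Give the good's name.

supplier D

Substitutes have ε > 0. Among the positive values, 1.36 (supplier D) is largest.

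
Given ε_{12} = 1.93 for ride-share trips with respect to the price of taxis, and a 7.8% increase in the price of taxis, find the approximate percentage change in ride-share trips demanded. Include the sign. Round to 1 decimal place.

15.1%

%ΔQ ≈ ε × %ΔP of taxis = 1.93 × (7.8%) = 15.1%.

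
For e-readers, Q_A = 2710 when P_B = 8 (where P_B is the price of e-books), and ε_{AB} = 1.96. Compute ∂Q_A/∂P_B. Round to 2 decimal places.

663.95

ε = (∂Q_A/∂P_B)·(P_B/Q_A) ⇒ ∂Q_A/∂P_B = ε·Q_A/P_B = 1.96 × 2710/8 ≈ 663.95.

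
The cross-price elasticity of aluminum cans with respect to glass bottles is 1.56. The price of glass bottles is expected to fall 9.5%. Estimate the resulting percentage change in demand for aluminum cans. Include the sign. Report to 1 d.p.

-14.8%

%ΔQ ≈ ε × %ΔP of glass bottles = 1.56 × (-9.5%) = -14.8%.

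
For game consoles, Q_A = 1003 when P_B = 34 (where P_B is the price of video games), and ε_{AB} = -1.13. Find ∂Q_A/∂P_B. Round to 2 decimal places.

-33.34

ε = (∂Q_A/∂P_B)·(P_B/Q_A) ⇒ ∂Q_A/∂P_B = ε·Q_A/P_B = -1.13 × 1003/34 ≈ -33.34.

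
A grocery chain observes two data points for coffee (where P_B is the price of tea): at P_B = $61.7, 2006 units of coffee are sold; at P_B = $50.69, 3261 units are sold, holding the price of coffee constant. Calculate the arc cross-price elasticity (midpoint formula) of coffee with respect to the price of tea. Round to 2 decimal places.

ΔQ_A = 3261 − 2006 = 1255; ΔP_B = 50.69 − 61.7 = -11.01.
Midpoints: Q̄_A = 2633.5, P̄_B = 56.20.
ε = (ΔQ_A/Q̄_A)/(ΔP_B/P̄_B) = (1255/2633.5)/(-11.01/56.20) ≈ -2.43.
ε < 0: coffee and tea are complements.

-2.43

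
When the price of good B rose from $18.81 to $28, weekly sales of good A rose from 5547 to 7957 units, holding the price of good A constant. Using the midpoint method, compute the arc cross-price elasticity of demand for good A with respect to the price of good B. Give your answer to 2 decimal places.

0.91

ΔQ_A = 7957 − 5547 = 2410; ΔP_B = 28 − 18.81 = 9.19.
Midpoints: Q̄_A = 6752.0, P̄_B = 23.41.
ε = (ΔQ_A/Q̄_A)/(ΔP_B/P̄_B) = (2410/6752.0)/(9.19/23.41) ≈ 0.91.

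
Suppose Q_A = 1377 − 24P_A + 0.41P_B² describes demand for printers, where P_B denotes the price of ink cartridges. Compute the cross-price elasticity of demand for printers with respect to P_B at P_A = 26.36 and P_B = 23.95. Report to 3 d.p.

0.480

At P_A = 26.36 and P_B = 23.95: Q_A = 979.537.
∂Q_A/∂P_B = 0.82P_B = 0.82(23.95) = 19.6390.
ε = (∂Q_A/∂P_B)(P_B/Q_A) = 19.6390 × (23.95/979.537) ≈ 0.480.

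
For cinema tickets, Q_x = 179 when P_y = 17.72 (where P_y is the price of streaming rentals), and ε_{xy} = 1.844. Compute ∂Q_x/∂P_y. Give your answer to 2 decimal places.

18.63

ε = (∂Q_x/∂P_y)·(P_y/Q_x) ⇒ ∂Q_x/∂P_y = ε·Q_x/P_y = 1.844 × 179/17.72 ≈ 18.63.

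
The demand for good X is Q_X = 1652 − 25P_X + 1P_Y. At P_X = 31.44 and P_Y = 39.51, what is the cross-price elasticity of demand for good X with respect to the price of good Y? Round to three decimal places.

At P_X = 31.44 and P_Y = 39.51: Q_X = 905.51.
∂Q_X/∂P_Y = 1.
ε = (∂Q_X/∂P_Y)(P_Y/Q_X) = 1 × (39.51/905.51) ≈ 0.044.
Since ε > 0, good X and good Y are substitutes.

0.044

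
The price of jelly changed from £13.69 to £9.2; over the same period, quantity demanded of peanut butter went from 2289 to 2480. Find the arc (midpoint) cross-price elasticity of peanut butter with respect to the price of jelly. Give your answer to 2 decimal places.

ΔQ_A = 2480 − 2289 = 191; ΔP_B = 9.2 − 13.69 = -4.49.
Midpoints: Q̄_A = 2384.5, P̄_B = 11.45.
ε = (ΔQ_A/Q̄_A)/(ΔP_B/P̄_B) = (191/2384.5)/(-4.49/11.45) ≈ -0.20.

-0.20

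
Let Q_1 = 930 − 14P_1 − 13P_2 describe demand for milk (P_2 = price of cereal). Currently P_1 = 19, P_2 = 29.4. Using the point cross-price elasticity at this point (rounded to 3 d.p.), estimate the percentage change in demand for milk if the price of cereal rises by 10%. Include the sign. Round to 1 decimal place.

-13.6%

At P_1 = 19, P_2 = 29.4: Q_1 = 281.8.
∂Q_1/∂P_2 = -13.
ε = (∂Q_1/∂P_2)(P_2/Q_1) = -13.0000 × 29.4/281.8 ≈ -1.356.
%ΔQ_1 ≈ ε × %ΔP_2 = -1.356 × (10%) = -13.6%.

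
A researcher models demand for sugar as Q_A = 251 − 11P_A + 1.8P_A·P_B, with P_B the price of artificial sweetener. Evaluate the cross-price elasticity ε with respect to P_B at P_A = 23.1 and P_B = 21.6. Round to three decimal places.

1.003

At P_A = 23.1 and P_B = 21.6: Q_A = 895.028.
∂Q_A/∂P_B = 1.8P_A = 1.8(23.1) = 41.5800.
ε = (∂Q_A/∂P_B)(P_B/Q_A) = 41.5800 × (21.6/895.028) ≈ 1.003.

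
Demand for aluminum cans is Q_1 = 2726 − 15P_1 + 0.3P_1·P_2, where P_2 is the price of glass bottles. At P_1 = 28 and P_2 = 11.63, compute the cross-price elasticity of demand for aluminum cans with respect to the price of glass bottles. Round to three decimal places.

0.041

At P_1 = 28 and P_2 = 11.63: Q_1 = 2403.692.
∂Q_1/∂P_2 = 0.3P_1 = 0.3(28) = 8.4000.
ε = (∂Q_1/∂P_2)(P_2/Q_1) = 8.4000 × (11.63/2403.692) ≈ 0.041.
ε > 0: substitutes.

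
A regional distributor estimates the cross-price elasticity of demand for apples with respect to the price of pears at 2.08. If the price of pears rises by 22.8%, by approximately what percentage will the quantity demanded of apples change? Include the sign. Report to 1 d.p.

47.4%

%ΔQ ≈ ε × %ΔP of pears = 2.08 × (22.8%) = 47.4%.
Demand for apples rises by about 47.4%.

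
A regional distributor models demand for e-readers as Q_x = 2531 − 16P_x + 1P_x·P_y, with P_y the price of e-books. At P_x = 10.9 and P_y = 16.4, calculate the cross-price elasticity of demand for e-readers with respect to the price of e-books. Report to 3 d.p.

0.071

At P_x = 10.9 and P_y = 16.4: Q_x = 2535.36.
∂Q_x/∂P_y = 1P_x = 1(10.9) = 10.9000.
ε = (∂Q_x/∂P_y)(P_y/Q_x) = 10.9000 × (16.4/2535.36) ≈ 0.071.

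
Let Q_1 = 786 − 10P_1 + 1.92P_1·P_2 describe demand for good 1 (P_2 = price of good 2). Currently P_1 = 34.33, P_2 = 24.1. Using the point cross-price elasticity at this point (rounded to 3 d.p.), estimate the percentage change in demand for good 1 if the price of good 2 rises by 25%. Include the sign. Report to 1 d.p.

19.6%

At P_1 = 34.33, P_2 = 24.1: Q_1 = 2031.218.
∂Q_1/∂P_2 = 1.92P_1 = 65.9136.
ε = (∂Q_1/∂P_2)(P_2/Q_1) = 65.9136 × 24.1/2031.218 ≈ 0.782.
%ΔQ_1 ≈ ε × %ΔP_2 = 0.782 × (25%) = 19.6%.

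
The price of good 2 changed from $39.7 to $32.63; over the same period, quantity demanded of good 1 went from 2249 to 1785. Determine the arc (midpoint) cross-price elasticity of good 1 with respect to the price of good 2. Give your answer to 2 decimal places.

1.18

ΔQ_1 = 1785 − 2249 = -464; ΔP_2 = 32.63 − 39.7 = -7.07.
Midpoints: Q̄_1 = 2017.0, P̄_2 = 36.17.
ε = (ΔQ_1/Q̄_1)/(ΔP_2/P̄_2) = (-464/2017.0)/(-7.07/36.17) ≈ 1.18.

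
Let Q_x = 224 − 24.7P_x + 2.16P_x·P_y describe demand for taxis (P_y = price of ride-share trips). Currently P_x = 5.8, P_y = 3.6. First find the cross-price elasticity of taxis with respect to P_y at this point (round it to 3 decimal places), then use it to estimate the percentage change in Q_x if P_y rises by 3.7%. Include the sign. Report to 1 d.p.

At P_x = 5.8, P_y = 3.6: Q_x = 125.841.
∂Q_x/∂P_y = 2.16P_x = 12.5280.
ε = (∂Q_x/∂P_y)(P_y/Q_x) = 12.5280 × 3.6/125.841 ≈ 0.358.
%ΔQ_x ≈ ε × %ΔP_y = 0.358 × (3.7%) = 1.3%.

1.3%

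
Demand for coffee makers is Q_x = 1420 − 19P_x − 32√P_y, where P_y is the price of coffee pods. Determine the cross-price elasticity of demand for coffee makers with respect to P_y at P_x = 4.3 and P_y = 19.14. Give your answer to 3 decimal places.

-0.058

At P_x = 4.3 and P_y = 19.14: Q_x = 1198.302.
∂Q_x/∂P_y = -32/(2√P_y) = -32/(2√19.14) = -3.6572.
ε = (∂Q_x/∂P_y)(P_y/Q_x) = -3.6572 × (19.14/1198.302) ≈ -0.058.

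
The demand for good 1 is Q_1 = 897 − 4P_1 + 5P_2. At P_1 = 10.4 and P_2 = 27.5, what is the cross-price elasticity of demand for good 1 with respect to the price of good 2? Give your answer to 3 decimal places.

0.138

At P_1 = 10.4 and P_2 = 27.5: Q_1 = 992.9.
∂Q_1/∂P_2 = 5.
ε = (∂Q_1/∂P_2)(P_2/Q_1) = 5 × (27.5/992.9) ≈ 0.138.
Since ε > 0, good 1 and good 2 are substitutes.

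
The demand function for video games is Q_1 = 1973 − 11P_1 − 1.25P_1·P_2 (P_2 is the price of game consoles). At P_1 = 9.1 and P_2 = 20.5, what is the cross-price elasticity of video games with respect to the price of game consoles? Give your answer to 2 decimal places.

At P_1 = 9.1 and P_2 = 20.5: Q_1 = 1639.713.
∂Q_1/∂P_2 = -1.25P_1 = -1.25(9.1) = -11.3750.
ε = (∂Q_1/∂P_2)(P_2/Q_1) = -11.3750 × (20.5/1639.713) ≈ -0.14.

-0.14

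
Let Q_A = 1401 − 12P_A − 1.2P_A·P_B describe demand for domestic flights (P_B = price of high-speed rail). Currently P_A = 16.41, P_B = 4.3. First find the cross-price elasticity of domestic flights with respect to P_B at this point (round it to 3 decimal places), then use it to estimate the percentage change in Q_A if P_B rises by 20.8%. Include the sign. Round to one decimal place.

-1.6%

At P_A = 16.41, P_B = 4.3: Q_A = 1119.404.
∂Q_A/∂P_B = -1.2P_A = -19.6920.
ε = (∂Q_A/∂P_B)(P_B/Q_A) = -19.6920 × 4.3/1119.404 ≈ -0.076.
%ΔQ_A ≈ ε × %ΔP_B = -0.076 × (20.8%) = -1.6%.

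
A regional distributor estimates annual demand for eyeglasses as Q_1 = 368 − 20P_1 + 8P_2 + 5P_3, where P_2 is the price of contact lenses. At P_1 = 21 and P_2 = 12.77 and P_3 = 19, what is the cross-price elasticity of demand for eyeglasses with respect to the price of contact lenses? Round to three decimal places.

At P_1 = 21 and P_2 = 12.77 and P_3 = 19: Q_1 = 145.16.
∂Q_1/∂P_2 = 8.
ε = (∂Q_1/∂P_2)(P_2/Q_1) = 8 × (12.77/145.16) ≈ 0.704.

0.704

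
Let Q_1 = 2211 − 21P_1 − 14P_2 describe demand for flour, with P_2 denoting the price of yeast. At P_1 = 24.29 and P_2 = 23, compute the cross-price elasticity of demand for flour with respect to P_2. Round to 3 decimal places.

At P_1 = 24.29 and P_2 = 23: Q_1 = 1378.91.
∂Q_1/∂P_2 = -14.
ε = (∂Q_1/∂P_2)(P_2/Q_1) = -14 × (23/1378.91) ≈ -0.234.

-0.234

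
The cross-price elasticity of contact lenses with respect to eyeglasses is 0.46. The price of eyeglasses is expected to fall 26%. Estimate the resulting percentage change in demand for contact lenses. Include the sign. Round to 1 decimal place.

-12.0%

%ΔQ ≈ ε × %ΔP of eyeglasses = 0.46 × (-26%) = -12.0%.
Demand for contact lenses falls by about 12.0%.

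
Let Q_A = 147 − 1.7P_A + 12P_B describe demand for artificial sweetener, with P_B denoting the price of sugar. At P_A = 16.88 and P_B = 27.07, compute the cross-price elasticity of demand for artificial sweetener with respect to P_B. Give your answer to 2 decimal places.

At P_A = 16.88 and P_B = 27.07: Q_A = 443.144.
∂Q_A/∂P_B = 12.
ε = (∂Q_A/∂P_B)(P_B/Q_A) = 12 × (27.07/443.144) ≈ 0.73.

0.73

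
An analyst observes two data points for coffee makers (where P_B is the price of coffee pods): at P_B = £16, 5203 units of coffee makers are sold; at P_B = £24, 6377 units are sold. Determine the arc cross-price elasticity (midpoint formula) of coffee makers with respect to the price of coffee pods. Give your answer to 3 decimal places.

0.507

ΔQ_A = 6377 − 5203 = 1174; ΔP_B = 24 − 16 = 8.
Midpoints: Q̄_A = 5790.0, P̄_B = 20.00.
ε = (ΔQ_A/Q̄_A)/(ΔP_B/P̄_B) = (1174/5790.0)/(8/20.00) ≈ 0.507.
ε > 0: coffee makers and coffee pods are substitutes.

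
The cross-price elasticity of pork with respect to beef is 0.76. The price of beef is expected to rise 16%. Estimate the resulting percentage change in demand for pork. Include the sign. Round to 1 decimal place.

%ΔQ ≈ ε × %ΔP of beef = 0.76 × (16%) = 12.2%.

12.2%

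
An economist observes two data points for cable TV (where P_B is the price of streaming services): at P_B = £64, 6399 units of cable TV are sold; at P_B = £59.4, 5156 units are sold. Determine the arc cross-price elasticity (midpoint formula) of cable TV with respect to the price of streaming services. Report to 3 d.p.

ΔQ_A = 5156 − 6399 = -1243; ΔP_B = 59.4 − 64 = -4.6.
Midpoints: Q̄_A = 5777.5, P̄_B = 61.70.
ε = (ΔQ_A/Q̄_A)/(ΔP_B/P̄_B) = (-1243/5777.5)/(-4.6/61.70) ≈ 2.886.

2.886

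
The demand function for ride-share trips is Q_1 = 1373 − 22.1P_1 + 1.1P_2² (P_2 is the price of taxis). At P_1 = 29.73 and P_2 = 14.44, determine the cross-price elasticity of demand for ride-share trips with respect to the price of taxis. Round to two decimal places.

0.49

At P_1 = 29.73 and P_2 = 14.44: Q_1 = 945.332.
∂Q_1/∂P_2 = 2.2P_2 = 2.2(14.44) = 31.7680.
ε = (∂Q_1/∂P_2)(P_2/Q_1) = 31.7680 × (14.44/945.332) ≈ 0.49.
ε > 0: substitutes.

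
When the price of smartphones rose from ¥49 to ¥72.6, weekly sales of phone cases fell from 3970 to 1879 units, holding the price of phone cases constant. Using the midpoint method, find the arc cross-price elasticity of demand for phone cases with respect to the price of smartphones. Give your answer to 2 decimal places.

ΔQ_A = 1879 − 3970 = -2091; ΔP_B = 72.6 − 49 = 23.6.
Midpoints: Q̄_A = 2924.5, P̄_B = 60.80.
ε = (ΔQ_A/Q̄_A)/(ΔP_B/P̄_B) = (-2091/2924.5)/(23.6/60.80) ≈ -1.84.
ε < 0: phone cases and smartphones are complements.

-1.84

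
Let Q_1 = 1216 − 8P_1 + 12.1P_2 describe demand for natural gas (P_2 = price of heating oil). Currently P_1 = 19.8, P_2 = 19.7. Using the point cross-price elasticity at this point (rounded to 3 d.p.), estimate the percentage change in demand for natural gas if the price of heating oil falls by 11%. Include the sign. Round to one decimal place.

At P_1 = 19.8, P_2 = 19.7: Q_1 = 1295.97.
∂Q_1/∂P_2 = 12.1.
ε = (∂Q_1/∂P_2)(P_2/Q_1) = 12.1000 × 19.7/1295.97 ≈ 0.184.
%ΔQ_1 ≈ ε × %ΔP_2 = 0.184 × (-11%) = -2.0%.

-2.0%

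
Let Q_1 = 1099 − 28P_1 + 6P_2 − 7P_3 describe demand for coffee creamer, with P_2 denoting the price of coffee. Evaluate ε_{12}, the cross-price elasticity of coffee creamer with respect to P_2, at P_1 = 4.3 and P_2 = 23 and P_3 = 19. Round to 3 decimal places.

0.140

At P_1 = 4.3 and P_2 = 23 and P_3 = 19: Q_1 = 983.6.
∂Q_1/∂P_2 = 6.
ε = (∂Q_1/∂P_2)(P_2/Q_1) = 6 × (23/983.6) ≈ 0.140.
Since ε > 0, coffee creamer and coffee are substitutes.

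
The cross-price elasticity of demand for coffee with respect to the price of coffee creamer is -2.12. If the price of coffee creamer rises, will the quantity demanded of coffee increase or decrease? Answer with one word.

ε < 0 and the price of coffee creamer rises, so the quantity of coffee moves in the opposite direction: it decreases.

decrease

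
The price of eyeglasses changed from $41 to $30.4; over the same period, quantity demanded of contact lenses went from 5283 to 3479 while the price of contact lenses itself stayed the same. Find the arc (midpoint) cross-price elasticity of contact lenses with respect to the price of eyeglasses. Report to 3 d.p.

1.387

ΔQ_A = 3479 − 5283 = -1804; ΔP_B = 30.4 − 41 = -10.6.
Midpoints: Q̄_A = 4381.0, P̄_B = 35.70.
ε = (ΔQ_A/Q̄_A)/(ΔP_B/P̄_B) = (-1804/4381.0)/(-10.6/35.70) ≈ 1.387.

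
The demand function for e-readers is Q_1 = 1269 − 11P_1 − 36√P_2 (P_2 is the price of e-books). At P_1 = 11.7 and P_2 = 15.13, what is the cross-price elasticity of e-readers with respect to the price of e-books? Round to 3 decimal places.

-0.070

At P_1 = 11.7 and P_2 = 15.13: Q_1 = 1000.270.
∂Q_1/∂P_2 = -36/(2√P_2) = -36/(2√15.13) = -4.6276.
ε = (∂Q_1/∂P_2)(P_2/Q_1) = -4.6276 × (15.13/1000.270) ≈ -0.070.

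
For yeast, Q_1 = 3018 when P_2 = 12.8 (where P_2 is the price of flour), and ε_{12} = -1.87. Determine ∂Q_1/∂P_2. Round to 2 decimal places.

-440.91

ε = (∂Q_1/∂P_2)·(P_2/Q_1) ⇒ ∂Q_1/∂P_2 = ε·Q_1/P_2 = -1.87 × 3018/12.8 ≈ -440.91.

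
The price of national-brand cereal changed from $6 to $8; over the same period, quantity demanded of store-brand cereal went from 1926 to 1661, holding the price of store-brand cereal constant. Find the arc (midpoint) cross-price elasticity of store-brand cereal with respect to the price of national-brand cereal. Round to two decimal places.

-0.52

ΔQ_A = 1661 − 1926 = -265; ΔP_B = 8 − 6 = 2.
Midpoints: Q̄_A = 1793.5, P̄_B = 7.00.
ε = (ΔQ_A/Q̄_A)/(ΔP_B/P̄_B) = (-265/1793.5)/(2/7.00) ≈ -0.52.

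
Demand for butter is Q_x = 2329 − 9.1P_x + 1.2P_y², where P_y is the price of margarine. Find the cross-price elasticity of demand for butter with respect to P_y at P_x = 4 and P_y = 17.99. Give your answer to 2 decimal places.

At P_x = 4 and P_y = 17.99: Q_x = 2680.968.
∂Q_x/∂P_y = 2.4P_y = 2.4(17.99) = 43.1760.
ε = (∂Q_x/∂P_y)(P_y/Q_x) = 43.1760 × (17.99/2680.968) ≈ 0.29.
ε > 0: substitutes.

0.29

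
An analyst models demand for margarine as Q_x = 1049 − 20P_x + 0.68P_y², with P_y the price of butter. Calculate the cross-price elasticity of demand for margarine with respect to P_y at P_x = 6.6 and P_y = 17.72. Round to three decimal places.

0.378

At P_x = 6.6 and P_y = 17.72: Q_x = 1130.519.
∂Q_x/∂P_y = 1.36P_y = 1.36(17.72) = 24.0992.
ε = (∂Q_x/∂P_y)(P_y/Q_x) = 24.0992 × (17.72/1130.519) ≈ 0.378.
ε > 0: substitutes.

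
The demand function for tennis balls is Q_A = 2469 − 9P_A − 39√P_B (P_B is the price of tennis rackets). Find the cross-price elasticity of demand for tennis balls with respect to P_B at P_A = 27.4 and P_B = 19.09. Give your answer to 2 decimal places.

At P_A = 27.4 and P_B = 19.09: Q_A = 2052.001.
∂Q_A/∂P_B = -39/(2√P_B) = -39/(2√19.09) = -4.4630.
ε = (∂Q_A/∂P_B)(P_B/Q_A) = -4.4630 × (19.09/2052.001) ≈ -0.04.

-0.04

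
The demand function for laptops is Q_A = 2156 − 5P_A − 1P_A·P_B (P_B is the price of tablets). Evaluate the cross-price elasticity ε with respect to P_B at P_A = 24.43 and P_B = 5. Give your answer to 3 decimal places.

At P_A = 24.43 and P_B = 5: Q_A = 1911.7.
∂Q_A/∂P_B = -1P_A = -1(24.43) = -24.4300.
ε = (∂Q_A/∂P_B)(P_B/Q_A) = -24.4300 × (5/1911.7) ≈ -0.064.

-0.064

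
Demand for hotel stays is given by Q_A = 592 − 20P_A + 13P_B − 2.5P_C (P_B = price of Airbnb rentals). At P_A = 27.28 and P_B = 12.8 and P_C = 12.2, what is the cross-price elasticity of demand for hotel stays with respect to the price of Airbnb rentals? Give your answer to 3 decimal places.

0.913

At P_A = 27.28 and P_B = 12.8 and P_C = 12.2: Q_A = 182.3.
∂Q_A/∂P_B = 13.
ε = (∂Q_A/∂P_B)(P_B/Q_A) = 13 × (12.8/182.3) ≈ 0.913.
Since ε > 0, hotel stays and Airbnb rentals are substitutes.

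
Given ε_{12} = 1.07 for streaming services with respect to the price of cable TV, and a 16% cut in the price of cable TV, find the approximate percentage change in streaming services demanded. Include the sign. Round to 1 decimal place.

%ΔQ ≈ ε × %ΔP of cable TV = 1.07 × (-16%) = -17.1%.
Demand for streaming services falls by about 17.1%.

-17.1%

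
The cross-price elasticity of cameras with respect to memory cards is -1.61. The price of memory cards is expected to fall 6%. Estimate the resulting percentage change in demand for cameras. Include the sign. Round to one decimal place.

%ΔQ ≈ ε × %ΔP of memory cards = -1.61 × (-6%) = 9.7%.
Demand for cameras rises by about 9.7%.

9.7%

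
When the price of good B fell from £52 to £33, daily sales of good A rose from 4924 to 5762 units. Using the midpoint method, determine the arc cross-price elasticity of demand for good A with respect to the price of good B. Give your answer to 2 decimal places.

ΔQ_A = 5762 − 4924 = 838; ΔP_B = 33 − 52 = -19.
Midpoints: Q̄_A = 5343.0, P̄_B = 42.50.
ε = (ΔQ_A/Q̄_A)/(ΔP_B/P̄_B) = (838/5343.0)/(-19/42.50) ≈ -0.35.
ε < 0: good A and good B are complements.

-0.35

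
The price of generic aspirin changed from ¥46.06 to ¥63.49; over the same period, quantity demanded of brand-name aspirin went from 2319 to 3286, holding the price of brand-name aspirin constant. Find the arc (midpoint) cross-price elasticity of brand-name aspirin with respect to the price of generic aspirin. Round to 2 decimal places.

1.08

ΔQ_A = 3286 − 2319 = 967; ΔP_B = 63.49 − 46.06 = 17.43.
Midpoints: Q̄_A = 2802.5, P̄_B = 54.78.
ε = (ΔQ_A/Q̄_A)/(ΔP_B/P̄_B) = (967/2802.5)/(17.43/54.78) ≈ 1.08.
ε > 0: brand-name aspirin and generic aspirin are substitutes.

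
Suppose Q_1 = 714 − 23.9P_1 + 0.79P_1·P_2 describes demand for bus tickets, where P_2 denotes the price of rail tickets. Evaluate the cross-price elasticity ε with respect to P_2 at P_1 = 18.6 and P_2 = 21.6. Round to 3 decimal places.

At P_1 = 18.6 and P_2 = 21.6: Q_1 = 586.850.
∂Q_1/∂P_2 = 0.79P_1 = 0.79(18.6) = 14.6940.
ε = (∂Q_1/∂P_2)(P_2/Q_1) = 14.6940 × (21.6/586.850) ≈ 0.541.
ε > 0: substitutes.

0.541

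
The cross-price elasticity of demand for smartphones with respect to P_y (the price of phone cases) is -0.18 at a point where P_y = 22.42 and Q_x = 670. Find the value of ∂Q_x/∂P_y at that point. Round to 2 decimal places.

-5.38

ε = (∂Q_x/∂P_y)·(P_y/Q_x) ⇒ ∂Q_x/∂P_y = ε·Q_x/P_y = -0.18 × 670/22.42 ≈ -5.38.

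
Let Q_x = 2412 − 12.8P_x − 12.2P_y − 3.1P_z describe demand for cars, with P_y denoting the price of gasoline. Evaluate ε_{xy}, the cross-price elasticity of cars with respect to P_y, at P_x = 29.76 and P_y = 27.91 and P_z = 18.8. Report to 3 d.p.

-0.209

At P_x = 29.76 and P_y = 27.91 and P_z = 18.8: Q_x = 1632.29.
∂Q_x/∂P_y = -12.2.
ε = (∂Q_x/∂P_y)(P_y/Q_x) = -12.2 × (27.91/1632.29) ≈ -0.209.
Since ε < 0, cars and gasoline are complements.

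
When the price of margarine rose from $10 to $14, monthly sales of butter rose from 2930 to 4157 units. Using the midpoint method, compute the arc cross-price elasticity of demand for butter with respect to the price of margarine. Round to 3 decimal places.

1.039

ΔQ_A = 4157 − 2930 = 1227; ΔP_B = 14 − 10 = 4.
Midpoints: Q̄_A = 3543.5, P̄_B = 12.00.
ε = (ΔQ_A/Q̄_A)/(ΔP_B/P̄_B) = (1227/3543.5)/(4/12.00) ≈ 1.039.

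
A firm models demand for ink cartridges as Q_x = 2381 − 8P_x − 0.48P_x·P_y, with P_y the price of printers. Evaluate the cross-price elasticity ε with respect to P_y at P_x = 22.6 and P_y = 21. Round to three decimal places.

At P_x = 22.6 and P_y = 21: Q_x = 1972.392.
∂Q_x/∂P_y = -0.48P_x = -0.48(22.6) = -10.8480.
ε = (∂Q_x/∂P_y)(P_y/Q_x) = -10.8480 × (21/1972.392) ≈ -0.115.

-0.115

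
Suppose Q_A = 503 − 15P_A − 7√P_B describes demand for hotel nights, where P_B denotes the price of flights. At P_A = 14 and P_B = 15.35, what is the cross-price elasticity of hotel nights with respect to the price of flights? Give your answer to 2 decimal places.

At P_A = 14 and P_B = 15.35: Q_A = 265.575.
∂Q_A/∂P_B = -7/(2√P_B) = -7/(2√15.35) = -0.8933.
ε = (∂Q_A/∂P_B)(P_B/Q_A) = -0.8933 × (15.35/265.575) ≈ -0.05.
ε < 0: complements.

-0.05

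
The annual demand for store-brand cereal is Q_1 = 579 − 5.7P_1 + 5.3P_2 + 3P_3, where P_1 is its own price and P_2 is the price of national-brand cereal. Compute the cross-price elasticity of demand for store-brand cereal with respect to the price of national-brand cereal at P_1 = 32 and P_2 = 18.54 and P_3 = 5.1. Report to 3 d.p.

At P_1 = 32 and P_2 = 18.54 and P_3 = 5.1: Q_1 = 510.162.
∂Q_1/∂P_2 = 5.3.
ε = (∂Q_1/∂P_2)(P_2/Q_1) = 5.3 × (18.54/510.162) ≈ 0.193.
Since ε > 0, store-brand cereal and national-brand cereal are substitutes.

0.193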